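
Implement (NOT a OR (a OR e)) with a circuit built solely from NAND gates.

(((a NAND a) NAND (a NAND a)) NAND (((a NAND a) NAND (e NAND e)) NAND ((a NAND a) NAND (e NAND e))))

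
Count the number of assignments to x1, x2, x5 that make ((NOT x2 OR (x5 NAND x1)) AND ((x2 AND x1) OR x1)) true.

Satisfying assignments: (1,0,0), (1,0,1), (1,1,0)
Count: 3 out of 8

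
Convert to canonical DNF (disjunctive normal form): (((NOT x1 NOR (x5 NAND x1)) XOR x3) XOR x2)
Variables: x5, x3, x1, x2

(NOT x5 AND NOT x3 AND NOT x1 AND x2) OR (NOT x5 AND NOT x3 AND x1 AND x2) OR (NOT x5 AND x3 AND NOT x1 AND NOT x2) OR (NOT x5 AND x3 AND x1 AND NOT x2) OR (x5 AND NOT x3 AND NOT x1 AND x2) OR (x5 AND NOT x3 AND x1 AND NOT x2) OR (x5 AND x3 AND NOT x1 AND NOT x2) OR (x5 AND x3 AND x1 AND x2)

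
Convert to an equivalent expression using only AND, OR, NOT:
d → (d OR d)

NOT d OR (d OR d)
(Implication elimination: A → B = NOT A OR B)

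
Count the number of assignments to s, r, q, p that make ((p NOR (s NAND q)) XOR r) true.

Satisfying assignments: (0,1,0,0), (0,1,0,1), (0,1,1,0), (0,1,1,1), (1,0,1,0), (1,1,0,0), (1,1,0,1), (1,1,1,1)
Count: 8 out of 16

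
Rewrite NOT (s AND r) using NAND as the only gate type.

(((s NAND r) NAND (s NAND r)) NAND ((s NAND r) NAND (s NAND r)))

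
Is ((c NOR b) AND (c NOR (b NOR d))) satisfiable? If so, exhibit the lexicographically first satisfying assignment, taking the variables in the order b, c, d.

b=0, c=0, d=1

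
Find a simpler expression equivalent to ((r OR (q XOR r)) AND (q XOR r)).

By absorption (E AND (E OR v) = E):
= (q XOR r)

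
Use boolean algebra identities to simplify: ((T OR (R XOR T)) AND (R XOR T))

By absorption (E AND (E OR v) = E):
= (R XOR T)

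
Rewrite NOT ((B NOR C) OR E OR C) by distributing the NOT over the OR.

NOT (B NOR C) AND NOT E AND NOT C
De Morgan's: NOT(OR of terms) = AND of negations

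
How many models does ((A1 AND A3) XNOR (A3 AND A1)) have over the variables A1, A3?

Satisfying assignments: (0,0), (0,1), (1,0), (1,1)
Count: 4 out of 4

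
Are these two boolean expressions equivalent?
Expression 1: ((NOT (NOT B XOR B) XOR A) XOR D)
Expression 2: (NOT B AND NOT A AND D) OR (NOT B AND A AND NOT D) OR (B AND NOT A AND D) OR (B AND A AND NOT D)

Yes, they are equivalent — the two output columns agree on all 8 assignments:
B | A | D | Expression 1 | Expression 2
---------------------------------------
0 | 0 | 0 | 0 | 0
0 | 0 | 1 | 1 | 1
0 | 1 | 0 | 1 | 1
0 | 1 | 1 | 0 | 0
1 | 0 | 0 | 0 | 0
1 | 0 | 1 | 1 | 1
1 | 1 | 0 | 1 | 1
1 | 1 | 1 | 0 | 0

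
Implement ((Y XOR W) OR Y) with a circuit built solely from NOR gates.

((((((Y NOR W) NOR (Y NOR W)) NOR ((Y NOR W) NOR (Y NOR W))) NOR ((((Y NOR Y) NOR (W NOR W)) NOR ((Y NOR Y) NOR (W NOR W))) NOR (((Y NOR Y) NOR (W NOR W)) NOR ((Y NOR Y) NOR (W NOR W))))) NOR Y) NOR (((((Y NOR W) NOR (Y NOR W)) NOR ((Y NOR W) NOR (Y NOR W))) NOR ((((Y NOR Y) NOR (W NOR W)) NOR ((Y NOR Y) NOR (W NOR W))) NOR (((Y NOR Y) NOR (W NOR W)) NOR ((Y NOR Y) NOR (W NOR W))))) NOR Y))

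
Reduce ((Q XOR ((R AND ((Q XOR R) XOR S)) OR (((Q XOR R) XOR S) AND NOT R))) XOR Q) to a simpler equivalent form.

By XOR self-cancellation ((E XOR v) XOR v = E) then distribution ((E AND v) OR (E AND NOT v) = E):
= ((Q XOR R) XOR S)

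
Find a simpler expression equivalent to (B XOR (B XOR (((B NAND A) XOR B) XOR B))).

By XOR self-cancellation ((E XOR v) XOR v = E) then XOR self-cancellation ((E XOR v) XOR v = E):
= (B NAND A)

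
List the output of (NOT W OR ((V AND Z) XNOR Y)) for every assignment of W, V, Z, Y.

W | V | Z | Y | Output
----------------------
0 | 0 | 0 | 0 | 1
0 | 0 | 0 | 1 | 1
0 | 0 | 1 | 0 | 1
0 | 0 | 1 | 1 | 1
0 | 1 | 0 | 0 | 1
0 | 1 | 0 | 1 | 1
0 | 1 | 1 | 0 | 1
0 | 1 | 1 | 1 | 1
1 | 0 | 0 | 0 | 1
1 | 0 | 0 | 1 | 0
1 | 0 | 1 | 0 | 1
1 | 0 | 1 | 1 | 0
1 | 1 | 0 | 0 | 1
1 | 1 | 0 | 1 | 0
1 | 1 | 1 | 0 | 0
1 | 1 | 1 | 1 | 1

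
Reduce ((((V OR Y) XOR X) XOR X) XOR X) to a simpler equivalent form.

By XOR self-cancellation ((E XOR v) XOR v = E):
= ((V OR Y) XOR X)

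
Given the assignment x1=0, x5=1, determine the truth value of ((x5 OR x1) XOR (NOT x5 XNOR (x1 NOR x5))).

Substituting: ((1 OR 0) XOR (NOT 1 XNOR (0 NOR 1)))
= 0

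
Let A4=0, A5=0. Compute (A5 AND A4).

Substituting: (0 AND 0)
= 0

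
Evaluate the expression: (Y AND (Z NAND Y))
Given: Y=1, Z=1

Substituting: (1 AND (1 NAND 1))
= 0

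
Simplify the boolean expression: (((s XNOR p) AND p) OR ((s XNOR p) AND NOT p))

By distribution ((E AND v) OR (E AND NOT v) = E):
= (s XNOR p)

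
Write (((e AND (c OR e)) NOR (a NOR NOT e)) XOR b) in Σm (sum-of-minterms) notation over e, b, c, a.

Σm(0, 1, 2, 3, 12, 13, 14, 15) = (NOT e AND NOT b AND NOT c AND NOT a) OR (NOT e AND NOT b AND NOT c AND a) OR (NOT e AND NOT b AND c AND NOT a) OR (NOT e AND NOT b AND c AND a) OR (e AND b AND NOT c AND NOT a) OR (e AND b AND NOT c AND a) OR (e AND b AND c AND NOT a) OR (e AND b AND c AND a)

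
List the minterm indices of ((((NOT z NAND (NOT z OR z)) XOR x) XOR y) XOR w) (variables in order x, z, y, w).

Σm(1, 2, 4, 7, 8, 11, 13, 14) = (NOT x AND NOT z AND NOT y AND w) OR (NOT x AND NOT z AND y AND NOT w) OR (NOT x AND z AND NOT y AND NOT w) OR (NOT x AND z AND y AND w) OR (x AND NOT z AND NOT y AND NOT w) OR (x AND NOT z AND y AND w) OR (x AND z AND NOT y AND w) OR (x AND z AND y AND NOT w)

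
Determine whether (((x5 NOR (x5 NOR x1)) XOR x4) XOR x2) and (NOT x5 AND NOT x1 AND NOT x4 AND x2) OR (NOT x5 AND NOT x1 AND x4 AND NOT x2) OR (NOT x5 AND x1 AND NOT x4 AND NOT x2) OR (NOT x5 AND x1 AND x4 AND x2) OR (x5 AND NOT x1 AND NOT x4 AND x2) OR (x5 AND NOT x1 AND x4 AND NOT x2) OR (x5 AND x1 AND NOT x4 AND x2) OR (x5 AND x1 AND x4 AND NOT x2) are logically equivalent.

Yes, they are equivalent — the two output columns agree on all 16 assignments:
x5 | x1 | x4 | x2 | Expression 1 | Expression 2
-----------------------------------------------
0 | 0 | 0 | 0 | 0 | 0
0 | 0 | 0 | 1 | 1 | 1
0 | 0 | 1 | 0 | 1 | 1
0 | 0 | 1 | 1 | 0 | 0
0 | 1 | 0 | 0 | 1 | 1
0 | 1 | 0 | 1 | 0 | 0
0 | 1 | 1 | 0 | 0 | 0
0 | 1 | 1 | 1 | 1 | 1
1 | 0 | 0 | 0 | 0 | 0
1 | 0 | 0 | 1 | 1 | 1
1 | 0 | 1 | 0 | 1 | 1
1 | 0 | 1 | 1 | 0 | 0
1 | 1 | 0 | 0 | 0 | 0
1 | 1 | 0 | 1 | 1 | 1
1 | 1 | 1 | 0 | 1 | 1
1 | 1 | 1 | 1 | 0 | 0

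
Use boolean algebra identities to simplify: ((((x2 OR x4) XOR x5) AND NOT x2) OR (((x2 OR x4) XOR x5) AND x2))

By distribution ((E AND v) OR (E AND NOT v) = E):
= ((x2 OR x4) XOR x5)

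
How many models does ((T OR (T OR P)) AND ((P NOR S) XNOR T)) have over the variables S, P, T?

Satisfying assignments: (0,0,1), (0,1,0), (1,1,0)
Count: 3 out of 8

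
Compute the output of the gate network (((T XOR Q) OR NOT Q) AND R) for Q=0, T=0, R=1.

Substituting: (((0 XOR 0) OR NOT 0) AND 1)
= 1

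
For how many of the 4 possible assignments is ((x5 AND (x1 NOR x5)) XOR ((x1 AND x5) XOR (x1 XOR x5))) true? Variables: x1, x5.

Satisfying assignments: (0,1), (1,0), (1,1)
Count: 3 out of 4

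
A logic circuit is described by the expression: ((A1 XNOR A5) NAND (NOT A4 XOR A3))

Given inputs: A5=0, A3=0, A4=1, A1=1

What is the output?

Substituting: ((1 XNOR 0) NAND (NOT 1 XOR 0))
= 1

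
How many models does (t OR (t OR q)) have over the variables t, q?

Satisfying assignments: (0,1), (1,0), (1,1)
Count: 3 out of 4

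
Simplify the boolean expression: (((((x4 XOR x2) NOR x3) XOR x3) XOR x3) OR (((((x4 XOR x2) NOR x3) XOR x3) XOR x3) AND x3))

By absorption (E OR (E AND v) = E) then XOR self-cancellation ((E XOR v) XOR v = E):
= ((x4 XOR x2) NOR x3)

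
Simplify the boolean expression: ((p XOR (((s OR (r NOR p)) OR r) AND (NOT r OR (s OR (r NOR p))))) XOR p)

By XOR self-cancellation ((E XOR v) XOR v = E) then distribution ((E OR v) AND (E OR NOT v) = E):
= (s OR (r NOR p))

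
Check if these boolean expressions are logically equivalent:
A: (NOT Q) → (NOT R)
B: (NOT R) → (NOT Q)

No, Converse is not equivalent to original (counterexample: Q=0, R=1)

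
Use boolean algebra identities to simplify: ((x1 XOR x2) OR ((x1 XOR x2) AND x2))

By absorption (E OR (E AND v) = E):
= (x1 XOR x2)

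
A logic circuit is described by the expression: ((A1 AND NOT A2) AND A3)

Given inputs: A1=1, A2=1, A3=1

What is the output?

Substituting: ((1 AND NOT 1) AND 1)
= 0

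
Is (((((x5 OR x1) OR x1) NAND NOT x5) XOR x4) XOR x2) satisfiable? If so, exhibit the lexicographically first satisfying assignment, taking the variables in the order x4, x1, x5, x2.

x4=0, x1=0, x5=0, x2=0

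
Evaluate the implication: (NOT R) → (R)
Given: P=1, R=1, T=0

Antecedent (NOT R) = 0; consequent (R) = 1.
0 → 1 = 1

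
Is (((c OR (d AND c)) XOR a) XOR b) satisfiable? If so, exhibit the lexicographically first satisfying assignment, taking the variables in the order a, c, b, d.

a=0, c=0, b=1, d=0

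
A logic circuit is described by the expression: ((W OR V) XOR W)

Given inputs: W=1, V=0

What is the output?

Substituting: ((1 OR 0) XOR 1)
= 0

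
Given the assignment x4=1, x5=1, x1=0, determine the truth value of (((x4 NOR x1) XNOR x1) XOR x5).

Substituting: (((1 NOR 0) XNOR 0) XOR 1)
= 0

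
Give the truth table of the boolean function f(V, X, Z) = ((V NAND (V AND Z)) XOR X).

V | X | Z | Output
------------------
0 | 0 | 0 | 1
0 | 0 | 1 | 1
0 | 1 | 0 | 0
0 | 1 | 1 | 0
1 | 0 | 0 | 1
1 | 0 | 1 | 0
1 | 1 | 0 | 0
1 | 1 | 1 | 1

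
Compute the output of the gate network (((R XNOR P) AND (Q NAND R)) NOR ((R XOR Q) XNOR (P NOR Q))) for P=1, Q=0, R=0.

Substituting: (((0 XNOR 1) AND (0 NAND 0)) NOR ((0 XOR 0) XNOR (1 NOR 0)))
= 0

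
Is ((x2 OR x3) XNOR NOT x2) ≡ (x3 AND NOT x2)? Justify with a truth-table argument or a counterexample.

Yes, they are equivalent — the two output columns agree on all 4 assignments:
x3 | x2 | Expression 1 | Expression 2
-------------------------------------
0 | 0 | 0 | 0
0 | 1 | 0 | 0
1 | 0 | 1 | 1
1 | 1 | 0 | 0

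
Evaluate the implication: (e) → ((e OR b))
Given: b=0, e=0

Antecedent (e) = 0; consequent ((e OR b)) = 0.
0 → 0 = 1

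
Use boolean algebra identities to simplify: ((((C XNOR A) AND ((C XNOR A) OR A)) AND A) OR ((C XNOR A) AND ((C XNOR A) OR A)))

By absorption (E OR (E AND v) = E) then absorption (E AND (E OR v) = E):
= (C XNOR A)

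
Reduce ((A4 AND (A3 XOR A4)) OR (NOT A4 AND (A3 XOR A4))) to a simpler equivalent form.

By distribution ((E AND v) OR (E AND NOT v) = E):
= (A3 XOR A4)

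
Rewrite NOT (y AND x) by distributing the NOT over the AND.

NOT y OR NOT x
De Morgan's: NOT(AND of terms) = OR of negations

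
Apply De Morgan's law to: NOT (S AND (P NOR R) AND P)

NOT S OR NOT (P NOR R) OR NOT P
De Morgan's: NOT(AND of terms) = OR of negations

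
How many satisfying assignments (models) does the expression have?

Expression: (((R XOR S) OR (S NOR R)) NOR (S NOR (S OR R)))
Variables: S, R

Satisfying assignments: (1,1)
Count: 1 out of 4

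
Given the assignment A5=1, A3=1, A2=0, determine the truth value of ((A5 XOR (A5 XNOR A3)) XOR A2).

Substituting: ((1 XOR (1 XNOR 1)) XOR 0)
= 0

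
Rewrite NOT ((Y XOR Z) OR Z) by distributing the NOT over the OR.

NOT (Y XOR Z) AND NOT Z
De Morgan's: NOT(OR of terms) = AND of negations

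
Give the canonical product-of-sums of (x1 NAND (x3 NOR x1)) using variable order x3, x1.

ΠM() = TRUE (no maxterms)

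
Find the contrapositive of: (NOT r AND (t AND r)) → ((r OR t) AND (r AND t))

Contrapositive: NOT ((r OR t) AND (r AND t)) → NOT (NOT r AND (t AND r))
Note: A statement and its contrapositive are logically equivalent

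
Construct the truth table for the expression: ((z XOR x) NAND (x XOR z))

x | z | Output
--------------
0 | 0 | 1
0 | 1 | 0
1 | 0 | 0
1 | 1 | 1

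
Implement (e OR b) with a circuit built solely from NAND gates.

((e NAND e) NAND (b NAND b))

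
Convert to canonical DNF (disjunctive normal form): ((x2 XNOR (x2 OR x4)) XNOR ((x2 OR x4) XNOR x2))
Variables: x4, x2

(NOT x4 AND NOT x2) OR (NOT x4 AND x2) OR (x4 AND NOT x2) OR (x4 AND x2)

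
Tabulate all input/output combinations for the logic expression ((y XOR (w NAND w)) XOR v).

w | v | y | Output
------------------
0 | 0 | 0 | 1
0 | 0 | 1 | 0
0 | 1 | 0 | 0
0 | 1 | 1 | 1
1 | 0 | 0 | 0
1 | 0 | 1 | 1
1 | 1 | 0 | 1
1 | 1 | 1 | 0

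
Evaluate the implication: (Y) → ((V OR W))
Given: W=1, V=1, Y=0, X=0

Antecedent (Y) = 0; consequent ((V OR W)) = 1.
0 → 1 = 1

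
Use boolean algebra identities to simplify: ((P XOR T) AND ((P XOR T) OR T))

By absorption (E AND (E OR v) = E):
= (P XOR T)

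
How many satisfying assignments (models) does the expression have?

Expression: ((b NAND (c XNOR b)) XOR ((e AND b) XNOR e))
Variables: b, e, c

Satisfying assignments: (0,1,0), (0,1,1), (1,0,1), (1,1,1)
Count: 4 out of 8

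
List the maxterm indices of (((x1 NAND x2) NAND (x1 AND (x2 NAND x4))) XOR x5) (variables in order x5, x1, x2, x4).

ΠM(4, 5, 8, 9, 10, 11, 14, 15) = (x5 OR NOT x1 OR x2 OR x4) AND (x5 OR NOT x1 OR x2 OR NOT x4) AND (NOT x5 OR x1 OR x2 OR x4) AND (NOT x5 OR x1 OR x2 OR NOT x4) AND (NOT x5 OR x1 OR NOT x2 OR x4) AND (NOT x5 OR x1 OR NOT x2 OR NOT x4) AND (NOT x5 OR NOT x1 OR NOT x2 OR x4) AND (NOT x5 OR NOT x1 OR NOT x2 OR NOT x4)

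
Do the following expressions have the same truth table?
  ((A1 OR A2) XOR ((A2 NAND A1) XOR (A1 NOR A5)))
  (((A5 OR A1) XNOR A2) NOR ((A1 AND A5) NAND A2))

No. Counterexample: with A5=0, A2=1, A1=0, Expression 1 = 1 but Expression 2 = 0.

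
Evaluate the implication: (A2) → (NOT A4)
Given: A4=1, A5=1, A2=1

Antecedent (A2) = 1; consequent (NOT A4) = 0.
1 → 0 = 0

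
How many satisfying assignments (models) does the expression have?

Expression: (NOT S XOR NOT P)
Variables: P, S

Satisfying assignments: (0,1), (1,0)
Count: 2 out of 4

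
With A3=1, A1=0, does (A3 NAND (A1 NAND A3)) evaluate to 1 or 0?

Substituting: (1 NAND (0 NAND 1))
= 0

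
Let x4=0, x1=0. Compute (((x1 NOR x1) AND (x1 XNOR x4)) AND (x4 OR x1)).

Substituting: (((0 NOR 0) AND (0 XNOR 0)) AND (0 OR 0))
= 0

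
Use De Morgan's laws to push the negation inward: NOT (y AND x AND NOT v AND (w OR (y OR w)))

NOT y OR NOT x OR v OR NOT (w OR (y OR w))
De Morgan's: NOT(AND of terms) = OR of negations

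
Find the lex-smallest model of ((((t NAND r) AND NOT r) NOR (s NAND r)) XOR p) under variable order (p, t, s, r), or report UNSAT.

p=0, t=0, s=1, r=1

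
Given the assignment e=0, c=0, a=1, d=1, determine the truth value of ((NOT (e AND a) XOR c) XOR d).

Substituting: ((NOT (0 AND 1) XOR 0) XOR 1)
= 0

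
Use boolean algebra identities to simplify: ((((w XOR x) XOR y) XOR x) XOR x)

By XOR self-cancellation ((E XOR v) XOR v = E):
= ((w XOR x) XOR y)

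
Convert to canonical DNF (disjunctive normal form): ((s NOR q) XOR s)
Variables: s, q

(NOT s AND NOT q) OR (s AND NOT q) OR (s AND q)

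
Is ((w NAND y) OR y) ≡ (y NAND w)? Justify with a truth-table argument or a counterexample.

No. Counterexample: with y=1, w=1, Expression 1 = 1 but Expression 2 = 0.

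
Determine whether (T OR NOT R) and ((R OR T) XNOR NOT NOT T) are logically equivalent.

Yes, they are equivalent — the two output columns agree on all 4 assignments:
T | R | Expression 1 | Expression 2
-----------------------------------
0 | 0 | 1 | 1
0 | 1 | 0 | 0
1 | 0 | 1 | 1
1 | 1 | 1 | 1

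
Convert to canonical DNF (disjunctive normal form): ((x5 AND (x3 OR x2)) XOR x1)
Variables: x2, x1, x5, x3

(NOT x2 AND NOT x1 AND x5 AND x3) OR (NOT x2 AND x1 AND NOT x5 AND NOT x3) OR (NOT x2 AND x1 AND NOT x5 AND x3) OR (NOT x2 AND x1 AND x5 AND NOT x3) OR (x2 AND NOT x1 AND x5 AND NOT x3) OR (x2 AND NOT x1 AND x5 AND x3) OR (x2 AND x1 AND NOT x5 AND NOT x3) OR (x2 AND x1 AND NOT x5 AND x3)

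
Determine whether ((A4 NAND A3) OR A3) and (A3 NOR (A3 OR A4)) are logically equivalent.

No. Counterexample: with A3=0, A4=1, Expression 1 = 1 but Expression 2 = 0.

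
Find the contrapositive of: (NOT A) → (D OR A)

Contrapositive: NOT (D OR A) → A
Note: A statement and its contrapositive are logically equivalent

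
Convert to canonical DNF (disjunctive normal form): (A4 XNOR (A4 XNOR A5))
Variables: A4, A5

(NOT A4 AND A5) OR (A4 AND A5)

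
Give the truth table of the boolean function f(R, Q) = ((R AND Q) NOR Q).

R | Q | Output
--------------
0 | 0 | 1
0 | 1 | 0
1 | 0 | 1
1 | 1 | 0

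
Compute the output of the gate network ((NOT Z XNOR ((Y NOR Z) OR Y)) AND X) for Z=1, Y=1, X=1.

Substituting: ((NOT 1 XNOR ((1 NOR 1) OR 1)) AND 1)
= 0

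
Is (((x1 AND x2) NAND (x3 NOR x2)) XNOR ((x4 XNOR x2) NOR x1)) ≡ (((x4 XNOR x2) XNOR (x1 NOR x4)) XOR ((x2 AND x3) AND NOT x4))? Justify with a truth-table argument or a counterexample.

No. Counterexample: with x4=0, x2=0, x1=0, x3=0, Expression 1 = 0 but Expression 2 = 1.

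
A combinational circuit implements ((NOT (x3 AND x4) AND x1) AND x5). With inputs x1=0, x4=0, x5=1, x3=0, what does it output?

Substituting: ((NOT (0 AND 0) AND 0) AND 1)
= 0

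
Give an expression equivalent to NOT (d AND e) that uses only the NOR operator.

(((d NOR d) NOR (e NOR e)) NOR ((d NOR d) NOR (e NOR e)))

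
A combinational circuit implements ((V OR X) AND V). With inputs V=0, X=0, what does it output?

Substituting: ((0 OR 0) AND 0)
= 0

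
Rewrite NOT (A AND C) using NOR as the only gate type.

(((A NOR A) NOR (C NOR C)) NOR ((A NOR A) NOR (C NOR C)))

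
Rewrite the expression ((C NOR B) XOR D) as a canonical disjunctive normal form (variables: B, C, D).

(NOT B AND NOT C AND NOT D) OR (NOT B AND C AND D) OR (B AND NOT C AND D) OR (B AND C AND D)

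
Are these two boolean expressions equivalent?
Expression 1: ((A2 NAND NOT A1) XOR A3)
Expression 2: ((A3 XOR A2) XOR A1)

No. Counterexample: with A2=0, A1=0, A3=0, Expression 1 = 1 but Expression 2 = 0.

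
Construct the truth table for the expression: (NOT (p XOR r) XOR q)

p | q | r | Output
------------------
0 | 0 | 0 | 1
0 | 0 | 1 | 0
0 | 1 | 0 | 0
0 | 1 | 1 | 1
1 | 0 | 0 | 0
1 | 0 | 1 | 1
1 | 1 | 0 | 1
1 | 1 | 1 | 0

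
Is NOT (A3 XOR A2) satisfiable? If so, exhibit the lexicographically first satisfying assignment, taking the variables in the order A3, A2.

A3=0, A2=0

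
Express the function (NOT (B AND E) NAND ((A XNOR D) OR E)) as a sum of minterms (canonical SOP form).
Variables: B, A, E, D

Σm(1, 4, 9, 10, 11, 12, 14, 15) = (NOT B AND NOT A AND NOT E AND D) OR (NOT B AND A AND NOT E AND NOT D) OR (B AND NOT A AND NOT E AND D) OR (B AND NOT A AND E AND NOT D) OR (B AND NOT A AND E AND D) OR (B AND A AND NOT E AND NOT D) OR (B AND A AND E AND NOT D) OR (B AND A AND E AND D)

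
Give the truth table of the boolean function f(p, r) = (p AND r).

p | r | Output
--------------
0 | 0 | 0
0 | 1 | 0
1 | 0 | 0
1 | 1 | 1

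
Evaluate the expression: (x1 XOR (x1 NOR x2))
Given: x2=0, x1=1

Substituting: (1 XOR (1 NOR 0))
= 1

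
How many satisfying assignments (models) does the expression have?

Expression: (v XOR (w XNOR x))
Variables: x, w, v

Satisfying assignments: (0,0,0), (0,1,1), (1,0,1), (1,1,0)
Count: 4 out of 8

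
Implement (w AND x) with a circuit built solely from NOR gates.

((w NOR w) NOR (x NOR x))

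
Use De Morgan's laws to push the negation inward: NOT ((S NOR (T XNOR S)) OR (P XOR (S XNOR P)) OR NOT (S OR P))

NOT (S NOR (T XNOR S)) AND NOT (P XOR (S XNOR P)) AND (S OR P)
De Morgan's: NOT(OR of terms) = AND of negations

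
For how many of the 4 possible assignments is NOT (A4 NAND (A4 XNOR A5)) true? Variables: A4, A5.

Satisfying assignments: (1,1)
Count: 1 out of 4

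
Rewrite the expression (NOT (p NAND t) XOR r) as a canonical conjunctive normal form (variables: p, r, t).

(p OR r OR t) AND (p OR r OR NOT t) AND (NOT p OR r OR t) AND (NOT p OR NOT r OR NOT t)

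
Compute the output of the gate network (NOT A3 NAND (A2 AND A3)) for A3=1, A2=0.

Substituting: (NOT 1 NAND (0 AND 1))
= 1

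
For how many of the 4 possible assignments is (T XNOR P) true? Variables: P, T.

Satisfying assignments: (0,0), (1,1)
Count: 2 out of 4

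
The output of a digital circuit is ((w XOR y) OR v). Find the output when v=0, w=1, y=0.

Substituting: ((1 XOR 0) OR 0)
= 1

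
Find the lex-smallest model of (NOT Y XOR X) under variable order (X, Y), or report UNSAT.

X=0, Y=0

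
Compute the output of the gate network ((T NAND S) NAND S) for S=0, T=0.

Substituting: ((0 NAND 0) NAND 0)
= 1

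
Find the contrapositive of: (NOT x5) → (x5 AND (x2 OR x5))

Contrapositive: NOT (x5 AND (x2 OR x5)) → x5
Note: A statement and its contrapositive are logically equivalent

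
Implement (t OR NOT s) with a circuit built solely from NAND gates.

((t NAND t) NAND ((s NAND s) NAND (s NAND s)))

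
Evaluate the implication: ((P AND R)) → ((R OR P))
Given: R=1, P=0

Antecedent ((P AND R)) = 0; consequent ((R OR P)) = 1.
0 → 1 = 1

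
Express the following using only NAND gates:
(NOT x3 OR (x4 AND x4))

(((x3 NAND x3) NAND (x3 NAND x3)) NAND (((x4 NAND x4) NAND (x4 NAND x4)) NAND ((x4 NAND x4) NAND (x4 NAND x4))))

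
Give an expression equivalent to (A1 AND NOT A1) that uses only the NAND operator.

((A1 NAND (A1 NAND A1)) NAND (A1 NAND (A1 NAND A1)))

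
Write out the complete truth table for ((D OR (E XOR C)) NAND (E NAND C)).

C | D | E | Output
------------------
0 | 0 | 0 | 1
0 | 0 | 1 | 0
0 | 1 | 0 | 0
0 | 1 | 1 | 0
1 | 0 | 0 | 0
1 | 0 | 1 | 1
1 | 1 | 0 | 0
1 | 1 | 1 | 1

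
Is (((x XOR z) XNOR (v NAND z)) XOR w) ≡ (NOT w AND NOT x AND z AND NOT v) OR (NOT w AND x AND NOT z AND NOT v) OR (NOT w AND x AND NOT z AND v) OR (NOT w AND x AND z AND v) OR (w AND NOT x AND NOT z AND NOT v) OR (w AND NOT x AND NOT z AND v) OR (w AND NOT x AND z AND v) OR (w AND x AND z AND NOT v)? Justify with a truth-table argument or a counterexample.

Yes, they are equivalent — the two output columns agree on all 16 assignments:
w | x | z | v | Expression 1 | Expression 2
-------------------------------------------
0 | 0 | 0 | 0 | 0 | 0
0 | 0 | 0 | 1 | 0 | 0
0 | 0 | 1 | 0 | 1 | 1
0 | 0 | 1 | 1 | 0 | 0
0 | 1 | 0 | 0 | 1 | 1
0 | 1 | 0 | 1 | 1 | 1
0 | 1 | 1 | 0 | 0 | 0
0 | 1 | 1 | 1 | 1 | 1
1 | 0 | 0 | 0 | 1 | 1
1 | 0 | 0 | 1 | 1 | 1
1 | 0 | 1 | 0 | 0 | 0
1 | 0 | 1 | 1 | 1 | 1
1 | 1 | 0 | 0 | 0 | 0
1 | 1 | 0 | 1 | 0 | 0
1 | 1 | 1 | 0 | 1 | 1
1 | 1 | 1 | 1 | 0 | 0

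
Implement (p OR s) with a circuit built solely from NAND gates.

((p NAND p) NAND (s NAND s))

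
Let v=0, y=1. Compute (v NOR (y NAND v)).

Substituting: (0 NOR (1 NAND 0))
= 0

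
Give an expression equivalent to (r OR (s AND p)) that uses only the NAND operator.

((r NAND r) NAND (((s NAND p) NAND (s NAND p)) NAND ((s NAND p) NAND (s NAND p))))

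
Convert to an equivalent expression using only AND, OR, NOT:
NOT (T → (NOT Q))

T AND Q
(Negated implication: NOT(A → B) = A AND NOT B)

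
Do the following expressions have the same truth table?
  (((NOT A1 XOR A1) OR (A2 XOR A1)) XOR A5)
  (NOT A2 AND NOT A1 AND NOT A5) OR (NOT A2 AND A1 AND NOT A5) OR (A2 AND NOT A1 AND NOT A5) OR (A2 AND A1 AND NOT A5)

Yes, they are equivalent — the two output columns agree on all 8 assignments:
A2 | A1 | A5 | Expression 1 | Expression 2
------------------------------------------
0 | 0 | 0 | 1 | 1
0 | 0 | 1 | 0 | 0
0 | 1 | 0 | 1 | 1
0 | 1 | 1 | 0 | 0
1 | 0 | 0 | 1 | 1
1 | 0 | 1 | 0 | 0
1 | 1 | 0 | 1 | 1
1 | 1 | 1 | 0 | 0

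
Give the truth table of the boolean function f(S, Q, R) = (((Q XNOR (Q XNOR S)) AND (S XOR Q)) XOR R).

S | Q | R | Output
------------------
0 | 0 | 0 | 0
0 | 0 | 1 | 1
0 | 1 | 0 | 0
0 | 1 | 1 | 1
1 | 0 | 0 | 1
1 | 0 | 1 | 0
1 | 1 | 0 | 0
1 | 1 | 1 | 1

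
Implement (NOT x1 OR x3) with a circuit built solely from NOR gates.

(((x1 NOR x1) NOR x3) NOR ((x1 NOR x1) NOR x3))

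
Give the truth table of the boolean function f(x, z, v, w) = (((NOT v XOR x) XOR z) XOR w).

x | z | v | w | Output
----------------------
0 | 0 | 0 | 0 | 1
0 | 0 | 0 | 1 | 0
0 | 0 | 1 | 0 | 0
0 | 0 | 1 | 1 | 1
0 | 1 | 0 | 0 | 0
0 | 1 | 0 | 1 | 1
0 | 1 | 1 | 0 | 1
0 | 1 | 1 | 1 | 0
1 | 0 | 0 | 0 | 0
1 | 0 | 0 | 1 | 1
1 | 0 | 1 | 0 | 1
1 | 0 | 1 | 1 | 0
1 | 1 | 0 | 0 | 1
1 | 1 | 0 | 1 | 0
1 | 1 | 1 | 0 | 0
1 | 1 | 1 | 1 | 1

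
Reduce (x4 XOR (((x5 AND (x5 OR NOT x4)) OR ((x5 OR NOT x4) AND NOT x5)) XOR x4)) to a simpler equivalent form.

By XOR self-cancellation ((E XOR v) XOR v = E) then distribution ((E AND v) OR (E AND NOT v) = E):
= (x5 OR NOT x4)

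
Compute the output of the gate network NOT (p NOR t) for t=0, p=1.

Substituting: NOT (1 NOR 0)
= 1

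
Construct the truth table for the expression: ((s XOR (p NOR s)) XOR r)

r | p | s | Output
------------------
0 | 0 | 0 | 1
0 | 0 | 1 | 1
0 | 1 | 0 | 0
0 | 1 | 1 | 1
1 | 0 | 0 | 0
1 | 0 | 1 | 0
1 | 1 | 0 | 1
1 | 1 | 1 | 0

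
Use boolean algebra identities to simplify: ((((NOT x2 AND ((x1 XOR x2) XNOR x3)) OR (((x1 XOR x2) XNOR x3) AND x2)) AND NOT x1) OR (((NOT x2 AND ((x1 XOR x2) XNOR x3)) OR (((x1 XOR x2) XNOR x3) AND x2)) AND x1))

By distribution ((E AND v) OR (E AND NOT v) = E) then distribution ((E AND v) OR (E AND NOT v) = E):
= ((x1 XOR x2) XNOR x3)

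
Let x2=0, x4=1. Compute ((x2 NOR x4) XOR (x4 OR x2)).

Substituting: ((0 NOR 1) XOR (1 OR 0))
= 1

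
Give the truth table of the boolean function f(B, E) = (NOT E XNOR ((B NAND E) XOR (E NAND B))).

B | E | Output
--------------
0 | 0 | 0
0 | 1 | 1
1 | 0 | 0
1 | 1 | 1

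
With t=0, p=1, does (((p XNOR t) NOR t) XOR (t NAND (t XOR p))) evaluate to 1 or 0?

Substituting: (((1 XNOR 0) NOR 0) XOR (0 NAND (0 XOR 1)))
= 0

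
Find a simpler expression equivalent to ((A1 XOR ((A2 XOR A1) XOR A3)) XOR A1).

By XOR self-cancellation ((E XOR v) XOR v = E):
= ((A2 XOR A1) XOR A3)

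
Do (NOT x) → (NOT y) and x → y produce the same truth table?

No, Inverse is not equivalent to original (counterexample: x=0, y=1)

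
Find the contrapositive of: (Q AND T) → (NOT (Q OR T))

Contrapositive: (Q OR T) → NOT (Q AND T)
Note: A statement and its contrapositive are logically equivalent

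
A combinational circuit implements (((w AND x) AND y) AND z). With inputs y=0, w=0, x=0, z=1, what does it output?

Substituting: (((0 AND 0) AND 0) AND 1)
= 0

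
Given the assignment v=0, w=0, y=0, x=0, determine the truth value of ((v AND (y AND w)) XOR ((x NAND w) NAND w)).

Substituting: ((0 AND (0 AND 0)) XOR ((0 NAND 0) NAND 0))
= 1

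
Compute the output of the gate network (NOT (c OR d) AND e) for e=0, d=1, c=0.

Substituting: (NOT (0 OR 1) AND 0)
= 0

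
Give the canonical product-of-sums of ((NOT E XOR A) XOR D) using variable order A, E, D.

ΠM(1, 2, 4, 7) = (A OR E OR NOT D) AND (A OR NOT E OR D) AND (NOT A OR E OR D) AND (NOT A OR NOT E OR NOT D)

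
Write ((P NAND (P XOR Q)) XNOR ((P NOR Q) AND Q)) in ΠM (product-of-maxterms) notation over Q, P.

ΠM(0, 2, 3) = (Q OR P) AND (NOT Q OR P) AND (NOT Q OR NOT P)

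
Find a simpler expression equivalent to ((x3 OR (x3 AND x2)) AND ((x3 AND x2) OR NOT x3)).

By distribution ((E OR v) AND (E OR NOT v) = E):
= (x3 AND x2)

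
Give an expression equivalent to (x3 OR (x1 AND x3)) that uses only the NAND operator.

((x3 NAND x3) NAND (((x1 NAND x3) NAND (x1 NAND x3)) NAND ((x1 NAND x3) NAND (x1 NAND x3))))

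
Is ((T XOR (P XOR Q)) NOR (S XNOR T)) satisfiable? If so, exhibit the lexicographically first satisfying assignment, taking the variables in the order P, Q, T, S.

P=0, Q=0, T=0, S=1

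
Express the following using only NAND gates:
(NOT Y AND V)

(((Y NAND Y) NAND V) NAND ((Y NAND Y) NAND V))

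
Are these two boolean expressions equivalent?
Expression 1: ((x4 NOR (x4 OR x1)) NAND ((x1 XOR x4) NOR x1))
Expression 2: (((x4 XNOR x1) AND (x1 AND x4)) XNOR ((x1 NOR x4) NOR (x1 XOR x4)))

No. Counterexample: with x4=0, x1=0, Expression 1 = 0 but Expression 2 = 1.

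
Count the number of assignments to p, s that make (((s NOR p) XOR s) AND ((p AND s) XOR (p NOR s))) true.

Satisfying assignments: (0,0), (1,1)
Count: 2 out of 4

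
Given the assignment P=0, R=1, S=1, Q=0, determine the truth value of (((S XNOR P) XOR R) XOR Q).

Substituting: (((1 XNOR 0) XOR 1) XOR 0)
= 1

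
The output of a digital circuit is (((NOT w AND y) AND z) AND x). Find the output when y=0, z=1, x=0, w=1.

Substituting: (((NOT 1 AND 0) AND 1) AND 0)
= 0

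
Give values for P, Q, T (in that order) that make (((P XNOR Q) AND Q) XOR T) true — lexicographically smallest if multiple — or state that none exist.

P=0, Q=0, T=1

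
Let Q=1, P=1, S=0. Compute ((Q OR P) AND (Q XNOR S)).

Substituting: ((1 OR 1) AND (1 XNOR 0))
= 0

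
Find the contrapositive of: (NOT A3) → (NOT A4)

Contrapositive: A4 → A3
Note: A statement and its contrapositive are logically equivalent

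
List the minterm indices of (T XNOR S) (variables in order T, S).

Σm(0, 3) = (NOT T AND NOT S) OR (T AND S)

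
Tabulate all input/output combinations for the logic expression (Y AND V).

V | Y | Output
--------------
0 | 0 | 0
0 | 1 | 0
1 | 0 | 0
1 | 1 | 1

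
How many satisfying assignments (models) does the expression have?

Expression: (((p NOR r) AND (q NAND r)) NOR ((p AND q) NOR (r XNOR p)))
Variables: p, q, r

Satisfying assignments: (1,0,1), (1,1,0), (1,1,1)
Count: 3 out of 8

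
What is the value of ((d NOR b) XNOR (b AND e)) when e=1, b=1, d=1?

Substituting: ((1 NOR 1) XNOR (1 AND 1))
= 0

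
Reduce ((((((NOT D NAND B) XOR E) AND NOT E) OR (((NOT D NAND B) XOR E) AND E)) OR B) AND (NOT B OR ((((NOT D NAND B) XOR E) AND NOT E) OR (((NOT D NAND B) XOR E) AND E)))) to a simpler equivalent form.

By distribution ((E OR v) AND (E OR NOT v) = E) then distribution ((E AND v) OR (E AND NOT v) = E):
= ((NOT D NAND B) XOR E)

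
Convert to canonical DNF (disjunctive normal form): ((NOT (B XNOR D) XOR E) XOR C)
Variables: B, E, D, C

(NOT B AND NOT E AND NOT D AND C) OR (NOT B AND NOT E AND D AND NOT C) OR (NOT B AND E AND NOT D AND NOT C) OR (NOT B AND E AND D AND C) OR (B AND NOT E AND NOT D AND NOT C) OR (B AND NOT E AND D AND C) OR (B AND E AND NOT D AND C) OR (B AND E AND D AND NOT C)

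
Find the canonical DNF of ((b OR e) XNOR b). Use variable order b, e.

(NOT b AND NOT e) OR (b AND NOT e) OR (b AND e)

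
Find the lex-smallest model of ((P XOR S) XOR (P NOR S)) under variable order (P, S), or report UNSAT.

P=0, S=0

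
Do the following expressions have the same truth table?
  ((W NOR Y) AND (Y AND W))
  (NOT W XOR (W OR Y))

No. Counterexample: with Y=0, W=0, Expression 1 = 0 but Expression 2 = 1.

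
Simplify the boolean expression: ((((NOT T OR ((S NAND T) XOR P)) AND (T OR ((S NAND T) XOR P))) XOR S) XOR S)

By XOR self-cancellation ((E XOR v) XOR v = E) then distribution ((E OR v) AND (E OR NOT v) = E):
= ((S NAND T) XOR P)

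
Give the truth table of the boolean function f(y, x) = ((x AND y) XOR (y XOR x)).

y | x | Output
--------------
0 | 0 | 0
0 | 1 | 1
1 | 0 | 1
1 | 1 | 1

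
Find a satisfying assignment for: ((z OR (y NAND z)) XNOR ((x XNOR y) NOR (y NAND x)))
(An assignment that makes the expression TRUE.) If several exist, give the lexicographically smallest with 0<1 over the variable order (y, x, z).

UNSATISFIABLE - no assignment makes this expression true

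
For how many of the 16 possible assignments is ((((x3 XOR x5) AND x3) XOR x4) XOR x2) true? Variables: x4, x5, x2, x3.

Satisfying assignments: (0,0,0,1), (0,0,1,0), (0,1,1,0), (0,1,1,1), (1,0,0,0), (1,0,1,1), (1,1,0,0), (1,1,0,1)
Count: 8 out of 16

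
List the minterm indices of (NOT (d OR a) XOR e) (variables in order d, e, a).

Σm(0, 3, 6, 7) = (NOT d AND NOT e AND NOT a) OR (NOT d AND e AND a) OR (d AND e AND NOT a) OR (d AND e AND a)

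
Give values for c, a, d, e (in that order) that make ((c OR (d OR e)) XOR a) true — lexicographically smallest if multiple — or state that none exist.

c=0, a=0, d=0, e=1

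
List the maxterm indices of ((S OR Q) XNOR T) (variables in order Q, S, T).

ΠM(1, 2, 4, 6) = (Q OR S OR NOT T) AND (Q OR NOT S OR T) AND (NOT Q OR S OR T) AND (NOT Q OR NOT S OR T)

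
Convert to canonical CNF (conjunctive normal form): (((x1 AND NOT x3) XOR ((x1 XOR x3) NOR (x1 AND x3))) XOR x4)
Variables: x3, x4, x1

(x3 OR NOT x4 OR x1) AND (x3 OR NOT x4 OR NOT x1) AND (NOT x3 OR x4 OR x1) AND (NOT x3 OR x4 OR NOT x1)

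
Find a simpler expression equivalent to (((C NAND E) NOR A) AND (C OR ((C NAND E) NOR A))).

By absorption (E AND (E OR v) = E):
= ((C NAND E) NOR A)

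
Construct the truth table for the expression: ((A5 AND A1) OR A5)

A1 | A5 | Output
----------------
0 | 0 | 0
0 | 1 | 1
1 | 0 | 0
1 | 1 | 1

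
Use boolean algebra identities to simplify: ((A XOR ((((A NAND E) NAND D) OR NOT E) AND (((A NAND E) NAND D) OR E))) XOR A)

By XOR self-cancellation ((E XOR v) XOR v = E) then distribution ((E OR v) AND (E OR NOT v) = E):
= ((A NAND E) NAND D)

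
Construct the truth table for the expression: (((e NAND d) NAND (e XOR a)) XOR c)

e | c | d | a | Output
----------------------
0 | 0 | 0 | 0 | 1
0 | 0 | 0 | 1 | 0
0 | 0 | 1 | 0 | 1
0 | 0 | 1 | 1 | 0
0 | 1 | 0 | 0 | 0
0 | 1 | 0 | 1 | 1
0 | 1 | 1 | 0 | 0
0 | 1 | 1 | 1 | 1
1 | 0 | 0 | 0 | 0
1 | 0 | 0 | 1 | 1
1 | 0 | 1 | 0 | 1
1 | 0 | 1 | 1 | 1
1 | 1 | 0 | 0 | 1
1 | 1 | 0 | 1 | 0
1 | 1 | 1 | 0 | 0
1 | 1 | 1 | 1 | 0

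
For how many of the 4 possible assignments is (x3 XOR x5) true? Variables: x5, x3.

Satisfying assignments: (0,1), (1,0)
Count: 2 out of 4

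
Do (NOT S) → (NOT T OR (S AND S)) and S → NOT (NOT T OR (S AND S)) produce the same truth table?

No, Inverse is not equivalent to original (counterexample: T=0, S=1)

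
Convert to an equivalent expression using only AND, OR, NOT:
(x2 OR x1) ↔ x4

((x2 OR x1) AND x4) OR (NOT (x2 OR x1) AND NOT x4)
(Biconditional = both true or both false)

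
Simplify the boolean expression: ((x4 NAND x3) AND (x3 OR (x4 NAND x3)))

By absorption (E AND (E OR v) = E):
= (x4 NAND x3)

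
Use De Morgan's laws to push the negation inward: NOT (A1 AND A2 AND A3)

NOT A1 OR NOT A2 OR NOT A3
De Morgan's: NOT(AND of terms) = OR of negations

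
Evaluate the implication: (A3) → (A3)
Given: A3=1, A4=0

Antecedent (A3) = 1; consequent (A3) = 1.
1 → 1 = 1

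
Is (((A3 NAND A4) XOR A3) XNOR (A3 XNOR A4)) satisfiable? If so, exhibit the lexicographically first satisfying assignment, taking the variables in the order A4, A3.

A4=0, A3=0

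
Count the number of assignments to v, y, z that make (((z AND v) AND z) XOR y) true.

Satisfying assignments: (0,1,0), (0,1,1), (1,0,1), (1,1,0)
Count: 4 out of 8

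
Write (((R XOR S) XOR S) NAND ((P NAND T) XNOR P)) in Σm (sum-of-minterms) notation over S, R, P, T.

Σm(0, 1, 2, 3, 4, 5, 7, 8, 9, 10, 11, 12, 13, 15) = (NOT S AND NOT R AND NOT P AND NOT T) OR (NOT S AND NOT R AND NOT P AND T) OR (NOT S AND NOT R AND P AND NOT T) OR (NOT S AND NOT R AND P AND T) OR (NOT S AND R AND NOT P AND NOT T) OR (NOT S AND R AND NOT P AND T) OR (NOT S AND R AND P AND T) OR (S AND NOT R AND NOT P AND NOT T) OR (S AND NOT R AND NOT P AND T) OR (S AND NOT R AND P AND NOT T) OR (S AND NOT R AND P AND T) OR (S AND R AND NOT P AND NOT T) OR (S AND R AND NOT P AND T) OR (S AND R AND P AND T)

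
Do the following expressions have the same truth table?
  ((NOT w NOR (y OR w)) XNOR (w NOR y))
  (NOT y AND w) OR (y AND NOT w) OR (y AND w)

Yes, they are equivalent — the two output columns agree on all 4 assignments:
y | w | Expression 1 | Expression 2
-----------------------------------
0 | 0 | 0 | 0
0 | 1 | 1 | 1
1 | 0 | 1 | 1
1 | 1 | 1 | 1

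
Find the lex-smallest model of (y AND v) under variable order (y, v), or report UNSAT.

y=1, v=1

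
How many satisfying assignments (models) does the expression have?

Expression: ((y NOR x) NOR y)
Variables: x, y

Satisfying assignments: (1,0)
Count: 1 out of 4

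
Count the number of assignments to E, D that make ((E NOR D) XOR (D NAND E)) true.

Satisfying assignments: (0,1), (1,0)
Count: 2 out of 4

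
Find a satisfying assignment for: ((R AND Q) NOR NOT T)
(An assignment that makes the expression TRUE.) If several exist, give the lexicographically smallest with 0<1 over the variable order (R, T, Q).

R=0, T=1, Q=0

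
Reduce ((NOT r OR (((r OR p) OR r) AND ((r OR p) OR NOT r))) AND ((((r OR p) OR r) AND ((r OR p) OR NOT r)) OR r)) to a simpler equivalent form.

By distribution ((E OR v) AND (E OR NOT v) = E) then distribution ((E OR v) AND (E OR NOT v) = E):
= (r OR p)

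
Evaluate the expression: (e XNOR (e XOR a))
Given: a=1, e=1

Substituting: (1 XNOR (1 XOR 1))
= 0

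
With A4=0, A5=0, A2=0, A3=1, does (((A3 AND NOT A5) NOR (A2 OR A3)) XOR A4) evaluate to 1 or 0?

Substituting: (((1 AND NOT 0) NOR (0 OR 1)) XOR 0)
= 0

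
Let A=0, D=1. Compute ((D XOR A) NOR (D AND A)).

Substituting: ((1 XOR 0) NOR (1 AND 0))
= 0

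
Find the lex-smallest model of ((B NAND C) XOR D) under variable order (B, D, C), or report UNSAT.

B=0, D=0, C=0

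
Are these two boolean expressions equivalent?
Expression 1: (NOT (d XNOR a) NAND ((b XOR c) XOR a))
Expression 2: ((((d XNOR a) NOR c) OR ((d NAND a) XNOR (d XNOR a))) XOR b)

No. Counterexample: with a=0, d=0, b=1, c=0, Expression 1 = 1 but Expression 2 = 0.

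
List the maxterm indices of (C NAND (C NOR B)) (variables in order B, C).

ΠM() = TRUE (no maxterms)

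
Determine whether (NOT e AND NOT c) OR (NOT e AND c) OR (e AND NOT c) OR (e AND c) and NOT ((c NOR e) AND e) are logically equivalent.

Yes, they are equivalent — the two output columns agree on all 4 assignments:
e | c | Expression 1 | Expression 2
-----------------------------------
0 | 0 | 1 | 1
0 | 1 | 1 | 1
1 | 0 | 1 | 1
1 | 1 | 1 | 1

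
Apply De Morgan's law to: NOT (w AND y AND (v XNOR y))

NOT w OR NOT y OR NOT (v XNOR y)
De Morgan's: NOT(AND of terms) = OR of negations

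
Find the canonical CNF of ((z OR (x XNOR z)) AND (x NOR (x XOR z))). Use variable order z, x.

(z OR NOT x) AND (NOT z OR x) AND (NOT z OR NOT x)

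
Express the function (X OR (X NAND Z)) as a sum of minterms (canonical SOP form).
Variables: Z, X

Σm(0, 1, 2, 3) = (NOT Z AND NOT X) OR (NOT Z AND X) OR (Z AND NOT X) OR (Z AND X)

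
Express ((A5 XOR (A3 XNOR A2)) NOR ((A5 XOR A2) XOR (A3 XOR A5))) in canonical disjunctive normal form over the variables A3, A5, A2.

(NOT A3 AND A5 AND NOT A2) OR (A3 AND A5 AND A2)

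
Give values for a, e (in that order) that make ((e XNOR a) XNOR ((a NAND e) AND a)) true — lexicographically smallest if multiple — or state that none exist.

a=0, e=1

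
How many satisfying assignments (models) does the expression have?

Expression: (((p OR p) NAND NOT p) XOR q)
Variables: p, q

Satisfying assignments: (0,0), (1,0)
Count: 2 out of 4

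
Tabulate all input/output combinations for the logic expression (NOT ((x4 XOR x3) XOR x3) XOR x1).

x1 | x3 | x4 | Output
---------------------
0 | 0 | 0 | 1
0 | 0 | 1 | 0
0 | 1 | 0 | 1
0 | 1 | 1 | 0
1 | 0 | 0 | 0
1 | 0 | 1 | 1
1 | 1 | 0 | 0
1 | 1 | 1 | 1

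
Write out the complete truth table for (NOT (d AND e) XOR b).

e | b | d | Output
------------------
0 | 0 | 0 | 1
0 | 0 | 1 | 1
0 | 1 | 0 | 0
0 | 1 | 1 | 0
1 | 0 | 0 | 1
1 | 0 | 1 | 0
1 | 1 | 0 | 0
1 | 1 | 1 | 1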